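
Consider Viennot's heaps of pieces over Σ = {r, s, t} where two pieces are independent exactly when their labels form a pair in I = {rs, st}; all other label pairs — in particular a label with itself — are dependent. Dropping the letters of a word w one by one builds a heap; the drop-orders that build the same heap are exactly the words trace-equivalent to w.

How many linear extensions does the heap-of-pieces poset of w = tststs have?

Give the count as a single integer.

20

drop 0:t onto floor
drop 1:s onto floor
drop 2:t onto {0:t}
drop 3:s onto {1:s}
drop 4:t onto {2:t}
drop 5:s onto {3:s}
ground layer = {0:t, 1:s}
drop-orders for the pieces not yet dropped (sum over which currently-grounded one goes next):
  1 to go: {4} 1  {5} 1
  2 to go: {2,4} 1  {3,5} 1  {4,5} 2
  3 to go: {0,2,4} 1  {1,3,5} 1  {2,4,5} 3  {3,4,5} 3
  4 to go: {0,2,4,5} 4  {1,3,4,5} 4  {2,3,4,5} 6
  if 0:t drops first: 10 orders
  if 1:s drops first: 10 orders
heap linearizations: 20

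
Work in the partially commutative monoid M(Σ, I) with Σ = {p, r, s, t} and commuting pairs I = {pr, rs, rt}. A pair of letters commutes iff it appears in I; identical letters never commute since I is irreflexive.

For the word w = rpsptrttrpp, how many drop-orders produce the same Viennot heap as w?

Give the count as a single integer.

165

0(r) covers ∅
1(p) covers ∅
2(s) covers 1:p
3(p) covers 2:s
4(t) covers 3:p
5(r) covers 0:r
6(t) covers 4:t
7(t) covers 6:t
8(r) covers 5:r
9(p) covers 7:t
10(p) covers 9:p
floor of heap: 0:r, 1:p
completions by unplaced set U, small U first (add the entries for U minus each lowest piece of U):
  |U|=1: {8}:1  {10}:1
  |U|=2: {5,8}:1  {8,10}:2  {9,10}:1
  |U|=3: {0,5,8}:1  {5,8,10}:3  {7,9,10}:1  {8,9,10}:3
  |U|=4: {0,5,8,10}:4  {5,8,9,10}:6  {6,7,9,10}:1  {7,8,9,10}:4
  |U|=5: {0,5,8,9,10}:10  {4,6,7,9,10}:1  {5,7,8,9,10}:10  {6,7,8,9,10}:5
  |U|=6: {0,5,7,8,9,10}:20  {3,4,6,7,9,10}:1  {4,6,7,8,9,10}:6  {5,6,7,8,9,10}:15
  |U|=7: {0,5,6,7,8,9,10}:35  {2,3,4,6,7,9,10}:1  {3,4,6,7,8,9,10}:7  {4,5,6,7,8,9,10}:21
  |U|=8: {0,4,5,6,7,8,9,10}:56  {1,2,3,4,6,7,9,10}:1  {2,3,4,6,7,8,9,10}:8  {3,4,5,6,7,8,9,10}:28
  |U|=9: {0,3,4,5,6,7,8,9,10}:84  {1,2,3,4,6,7,8,9,10}:9  {2,3,4,5,6,7,8,9,10}:36
  start at 0(r): 45
  start at 1(p): 120
sum over floor = 165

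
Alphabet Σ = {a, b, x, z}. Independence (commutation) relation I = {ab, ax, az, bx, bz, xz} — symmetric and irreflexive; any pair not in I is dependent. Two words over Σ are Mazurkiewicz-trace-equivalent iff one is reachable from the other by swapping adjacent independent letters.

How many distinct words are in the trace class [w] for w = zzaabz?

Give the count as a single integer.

60

drop 0:z onto floor
drop 1:z onto {0:z}
drop 2:a onto floor
drop 3:a onto {2:a}
drop 4:b onto floor
drop 5:z onto {1:z}
ground layer = {0:z, 2:a, 4:b}
drop-orders for the pieces not yet dropped (sum over which currently-grounded one goes next):
  1 to go: {3} 1  {4} 1  {5} 1
  2 to go: {1,5} 1  {2,3} 1  {3,4} 2  {3,5} 2  {4,5} 2
  3 to go: {0,1,5} 1  {1,3,5} 3  {1,4,5} 3  {2,3,4} 3  {2,3,5} 3  {3,4,5} 6
  4 to go: {0,1,3,5} 4  {0,1,4,5} 4  {1,2,3,5} 6  {1,3,4,5} 12  {2,3,4,5} 12
  if 0:z drops first: 30 orders
  if 2:a drops first: 20 orders
  if 4:b drops first: 10 orders
heap linearizations: 60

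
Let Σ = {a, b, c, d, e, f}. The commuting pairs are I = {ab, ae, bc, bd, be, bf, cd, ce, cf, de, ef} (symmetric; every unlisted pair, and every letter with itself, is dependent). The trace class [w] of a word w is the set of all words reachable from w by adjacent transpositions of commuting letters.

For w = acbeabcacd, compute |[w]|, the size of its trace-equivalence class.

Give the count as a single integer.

720

#0=a has no predecessor
#1=c depends on [0:a]
#2=b has no predecessor
#3=e has no predecessor
#4=a depends on [1:c]
#5=b depends on [2:b]
#6=c depends on [4:a]
#7=a depends on [6:c]
#8=c depends on [7:a]
#9=d depends on [7:a]
sources: [0:a, 2:b, 3:e]
N(rest) = Σ N(rest − s) over sources s of rest; N(one piece) = 1:
  size 1 → [3]=1  [5]=1  [8]=1  [9]=1
  size 2 → [2,5]=1  [3,5]=2  [3,8]=2  [3,9]=2  [5,8]=2  [5,9]=2  [8,9]=2
  size 3 → [2,3,5]=3  [2,5,8]=3  [2,5,9]=3  [3,5,8]=6  [3,5,9]=6  [3,8,9]=6  [5,8,9]=6  [7,8,9]=2
  size 4 → [2,3,5,8]=12  [2,3,5,9]=12  [2,5,8,9]=12  [3,5,8,9]=24  [3,7,8,9]=8  [5,7,8,9]=8  [6,7,8,9]=2
  size 5 → [2,3,5,8,9]=60  [2,5,7,8,9]=20  [3,5,7,8,9]=40  [3,6,7,8,9]=10  [4,6,7,8,9]=2  [5,6,7,8,9]=10
  size 6 → [1,4,6,7,8,9]=2  [2,3,5,7,8,9]=120  [2,5,6,7,8,9]=30  [3,4,6,7,8,9]=12  [3,5,6,7,8,9]=60  [4,5,6,7,8,9]=12
  size 7 → [0,1,4,6,7,8,9]=2  [1,3,4,6,7,8,9]=14  [1,4,5,6,7,8,9]=14  [2,3,5,6,7,8,9]=210  [2,4,5,6,7,8,9]=42  [3,4,5,6,7,8,9]=84
  size 8 → [0,1,3,4,6,7,8,9]=16  [0,1,4,5,6,7,8,9]=16  [1,2,4,5,6,7,8,9]=56  [1,3,4,5,6,7,8,9]=112  [2,3,4,5,6,7,8,9]=336
  first=0(a) contributes 504
  first=2(b) contributes 144
  first=3(e) contributes 72
|[w]| = 720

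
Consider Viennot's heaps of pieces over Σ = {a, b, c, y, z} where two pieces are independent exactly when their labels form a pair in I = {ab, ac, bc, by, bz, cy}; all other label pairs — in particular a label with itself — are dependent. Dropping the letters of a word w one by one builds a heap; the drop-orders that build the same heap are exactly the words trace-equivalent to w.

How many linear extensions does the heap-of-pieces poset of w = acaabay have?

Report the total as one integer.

drop 0:a onto floor
drop 1:c onto floor
drop 2:a onto {0:a}
drop 3:a onto {2:a}
drop 4:b onto floor
drop 5:a onto {3:a}
drop 6:y onto {5:a}
ground layer = {0:a, 1:c, 4:b}
drop-orders for the pieces not yet dropped (sum over which currently-grounded one goes next):
  1 to go: {1} 1  {4} 1  {6} 1
  2 to go: {1,4} 2  {1,6} 2  {4,6} 2  {5,6} 1
  3 to go: {1,4,6} 6  {1,5,6} 3  {3,5,6} 1  {4,5,6} 3
  4 to go: {1,3,5,6} 4  {1,4,5,6} 12  {2,3,5,6} 1  {3,4,5,6} 4
  5 to go: {0,2,3,5,6} 1  {1,2,3,5,6} 5  {1,3,4,5,6} 20  {2,3,4,5,6} 5
  if 0:a drops first: 30 orders
  if 1:c drops first: 6 orders
  if 4:b drops first: 6 orders
heap linearizations: 42

42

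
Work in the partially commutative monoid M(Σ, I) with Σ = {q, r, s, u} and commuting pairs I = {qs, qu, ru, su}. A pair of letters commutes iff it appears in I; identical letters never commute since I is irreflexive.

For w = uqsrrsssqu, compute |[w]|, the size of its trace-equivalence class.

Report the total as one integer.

360

0(u) covers ∅
1(q) covers ∅
2(s) covers ∅
3(r) covers 1:q, 2:s
4(r) covers 3:r
5(s) covers 4:r
6(s) covers 5:s
7(s) covers 6:s
8(q) covers 4:r
9(u) covers 0:u
floor of heap: 0:u, 1:q, 2:s
completions by unplaced set U, small U first (add the entries for U minus each lowest piece of U):
  |U|=1: {7}:1  {8}:1  {9}:1
  |U|=2: {0,9}:1  {6,7}:1  {7,8}:2  {7,9}:2  {8,9}:2
  |U|=3: {0,7,9}:3  {0,8,9}:3  {5,6,7}:1  {6,7,8}:3  {6,7,9}:3  {7,8,9}:6
  |U|=4: {0,6,7,9}:6  {0,7,8,9}:12  {5,6,7,8}:4  {5,6,7,9}:4  {6,7,8,9}:12
  |U|=5: {0,5,6,7,9}:10  {0,6,7,8,9}:30  {4,5,6,7,8}:4  {5,6,7,8,9}:20
  |U|=6: {0,5,6,7,8,9}:60  {3,4,5,6,7,8}:4  {4,5,6,7,8,9}:24
  |U|=7: {0,4,5,6,7,8,9}:84  {1,3,4,5,6,7,8}:4  {2,3,4,5,6,7,8}:4  {3,4,5,6,7,8,9}:28
  |U|=8: {0,3,4,5,6,7,8,9}:112  {1,2,3,4,5,6,7,8}:8  {1,3,4,5,6,7,8,9}:32  {2,3,4,5,6,7,8,9}:32
  start at 0(u): 72
  start at 1(q): 144
  start at 2(s): 144
sum over floor = 360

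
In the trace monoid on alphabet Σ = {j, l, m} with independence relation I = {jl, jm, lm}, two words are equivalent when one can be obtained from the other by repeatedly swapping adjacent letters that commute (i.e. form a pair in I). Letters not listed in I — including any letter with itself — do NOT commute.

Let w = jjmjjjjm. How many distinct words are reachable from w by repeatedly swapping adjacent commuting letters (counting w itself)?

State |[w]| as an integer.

28

#0=j has no predecessor
#1=j depends on [0:j]
#2=m has no predecessor
#3=j depends on [1:j]
#4=j depends on [3:j]
#5=j depends on [4:j]
#6=j depends on [5:j]
#7=m depends on [2:m]
sources: [0:j, 2:m]
N(rest) = Σ N(rest − s) over sources s of rest; N(one piece) = 1:
  size 1 → [6]=1  [7]=1
  size 2 → [2,7]=1  [5,6]=1  [6,7]=2
  size 3 → [2,6,7]=3  [4,5,6]=1  [5,6,7]=3
  size 4 → [2,5,6,7]=6  [3,4,5,6]=1  [4,5,6,7]=4
  size 5 → [1,3,4,5,6]=1  [2,4,5,6,7]=10  [3,4,5,6,7]=5
  size 6 → [0,1,3,4,5,6]=1  [1,3,4,5,6,7]=6  [2,3,4,5,6,7]=15
  first=0(j) contributes 21
  first=2(m) contributes 7
|[w]| = 28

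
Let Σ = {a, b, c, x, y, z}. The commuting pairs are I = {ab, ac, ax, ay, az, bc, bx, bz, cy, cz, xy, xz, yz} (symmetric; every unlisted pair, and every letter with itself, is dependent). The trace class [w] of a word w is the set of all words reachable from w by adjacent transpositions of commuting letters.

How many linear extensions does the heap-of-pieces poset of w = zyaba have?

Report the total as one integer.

30

drop 0:z onto floor
drop 1:y onto floor
drop 2:a onto floor
drop 3:b onto {1:y}
drop 4:a onto {2:a}
ground layer = {0:z, 1:y, 2:a}
drop-orders for the pieces not yet dropped (sum over which currently-grounded one goes next):
  1 to go: {0} 1  {3} 1  {4} 1
  2 to go: {0,3} 2  {0,4} 2  {1,3} 1  {2,4} 1  {3,4} 2
  3 to go: {0,1,3} 3  {0,2,4} 3  {0,3,4} 6  {1,3,4} 3  {2,3,4} 3
  if 0:z drops first: 6 orders
  if 1:y drops first: 12 orders
  if 2:a drops first: 12 orders
heap linearizations: 30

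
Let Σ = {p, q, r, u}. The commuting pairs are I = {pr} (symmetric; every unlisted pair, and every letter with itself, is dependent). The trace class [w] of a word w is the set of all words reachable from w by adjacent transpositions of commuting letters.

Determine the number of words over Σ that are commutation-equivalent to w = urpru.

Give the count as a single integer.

#0=u has no predecessor
#1=r depends on [0:u]
#2=p depends on [0:u]
#3=r depends on [1:r]
#4=u depends on [2:p, 3:r]
sources: [0:u]
N(rest) = Σ N(rest − s) over sources s of rest; N(one piece) = 1:
  size 1 → [4]=1
  size 2 → [2,4]=1  [3,4]=1
  size 3 → [1,3,4]=1  [2,3,4]=2
  first=0(u) contributes 3

3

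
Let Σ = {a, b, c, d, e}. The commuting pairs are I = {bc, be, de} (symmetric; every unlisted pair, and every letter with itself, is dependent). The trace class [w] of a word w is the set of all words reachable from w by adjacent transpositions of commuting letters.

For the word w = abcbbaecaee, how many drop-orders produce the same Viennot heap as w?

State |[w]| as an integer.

#0=a has no predecessor
#1=b depends on [0:a]
#2=c depends on [0:a]
#3=b depends on [1:b]
#4=b depends on [3:b]
#5=a depends on [2:c, 4:b]
#6=e depends on [5:a]
#7=c depends on [6:e]
#8=a depends on [7:c]
#9=e depends on [8:a]
#10=e depends on [9:e]
sources: [0:a]
N(rest) = Σ N(rest − s) over sources s of rest; N(one piece) = 1:
  size 1 → [10]=1
  size 2 → [9,10]=1
  size 3 → [8,9,10]=1
  size 4 → [7,8,9,10]=1
  size 5 → [6,7,8,9,10]=1
  size 6 → [5,6,7,8,9,10]=1
  size 7 → [2,5,6,7,8,9,10]=1  [4,5,6,7,8,9,10]=1
  size 8 → [2,4,5,6,7,8,9,10]=2  [3,4,5,6,7,8,9,10]=1
  size 9 → [1,3,4,5,6,7,8,9,10]=1  [2,3,4,5,6,7,8,9,10]=3
  first=0(a) contributes 4

4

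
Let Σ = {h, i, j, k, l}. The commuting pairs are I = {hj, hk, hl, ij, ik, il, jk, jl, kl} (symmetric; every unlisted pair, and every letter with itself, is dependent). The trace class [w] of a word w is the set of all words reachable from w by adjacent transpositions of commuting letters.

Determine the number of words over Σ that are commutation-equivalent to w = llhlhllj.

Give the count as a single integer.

168

drop 0:l onto floor
drop 1:l onto {0:l}
drop 2:h onto floor
drop 3:l onto {1:l}
drop 4:h onto {2:h}
drop 5:l onto {3:l}
drop 6:l onto {5:l}
drop 7:j onto floor
ground layer = {0:l, 2:h, 7:j}
drop-orders for the pieces not yet dropped (sum over which currently-grounded one goes next):
  1 to go: {4} 1  {6} 1  {7} 1
  2 to go: {2,4} 1  {4,6} 2  {4,7} 2  {5,6} 1  {6,7} 2
  3 to go: {2,4,6} 3  {2,4,7} 3  {3,5,6} 1  {4,5,6} 3  {4,6,7} 6  {5,6,7} 3
  4 to go: {1,3,5,6} 1  {2,4,5,6} 6  {2,4,6,7} 12  {3,4,5,6} 4  {3,5,6,7} 4  {4,5,6,7} 12
  5 to go: {0,1,3,5,6} 1  {1,3,4,5,6} 5  {1,3,5,6,7} 5  {2,3,4,5,6} 10  {2,4,5,6,7} 30  {3,4,5,6,7} 20
  6 to go: {0,1,3,4,5,6} 6  {0,1,3,5,6,7} 6  {1,2,3,4,5,6} 15  {1,3,4,5,6,7} 30  {2,3,4,5,6,7} 60
  if 0:l drops first: 105 orders
  if 2:h drops first: 42 orders
  if 7:j drops first: 21 orders
heap linearizations: 168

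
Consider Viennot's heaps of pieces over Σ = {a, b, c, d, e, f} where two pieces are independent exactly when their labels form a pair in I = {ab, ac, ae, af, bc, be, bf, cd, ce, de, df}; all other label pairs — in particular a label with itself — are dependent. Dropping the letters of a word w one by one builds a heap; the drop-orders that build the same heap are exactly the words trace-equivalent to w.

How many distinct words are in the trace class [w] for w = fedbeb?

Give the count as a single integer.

drop 0:f onto floor
drop 1:e onto {0:f}
drop 2:d onto floor
drop 3:b onto {2:d}
drop 4:e onto {1:e}
drop 5:b onto {3:b}
ground layer = {0:f, 2:d}
drop-orders for the pieces not yet dropped (sum over which currently-grounded one goes next):
  1 to go: {4} 1  {5} 1
  2 to go: {1,4} 1  {3,5} 1  {4,5} 2
  3 to go: {0,1,4} 1  {1,4,5} 3  {2,3,5} 1  {3,4,5} 3
  4 to go: {0,1,4,5} 4  {1,3,4,5} 6  {2,3,4,5} 4
  if 0:f drops first: 10 orders
  if 2:d drops first: 10 orders
heap linearizations: 20

20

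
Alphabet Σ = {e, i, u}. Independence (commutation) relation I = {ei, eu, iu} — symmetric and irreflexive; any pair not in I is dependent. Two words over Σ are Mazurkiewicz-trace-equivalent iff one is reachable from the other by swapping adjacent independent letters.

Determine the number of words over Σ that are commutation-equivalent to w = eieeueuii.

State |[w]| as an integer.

0(e) covers ∅
1(i) covers ∅
2(e) covers 0:e
3(e) covers 2:e
4(u) covers ∅
5(e) covers 3:e
6(u) covers 4:u
7(i) covers 1:i
8(i) covers 7:i
floor of heap: 0:e, 1:i, 4:u
completions by unplaced set U, small U first (add the entries for U minus each lowest piece of U):
  |U|=1: {5}:1  {6}:1  {8}:1
  |U|=2: {3,5}:1  {4,6}:1  {5,6}:2  {5,8}:2  {6,8}:2  {7,8}:1
  |U|=3: {1,7,8}:1  {2,3,5}:1  {3,5,6}:3  {3,5,8}:3  {4,5,6}:3  {4,6,8}:3  {5,6,8}:6  {5,7,8}:3  {6,7,8}:3
  |U|=4: {0,2,3,5}:1  {1,5,7,8}:4  {1,6,7,8}:4  {2,3,5,6}:4  {2,3,5,8}:4  {3,4,5,6}:6  {3,5,6,8}:12  {3,5,7,8}:6  {4,5,6,8}:12  {4,6,7,8}:6  {5,6,7,8}:12
  |U|=5: {0,2,3,5,6}:5  {0,2,3,5,8}:5  {1,3,5,7,8}:10  {1,4,6,7,8}:10  {1,5,6,7,8}:20  {2,3,4,5,6}:10  {2,3,5,6,8}:20  {2,3,5,7,8}:10  {3,4,5,6,8}:30  {3,5,6,7,8}:30  {4,5,6,7,8}:30
  |U|=6: {0,2,3,4,5,6}:15  {0,2,3,5,6,8}:30  {0,2,3,5,7,8}:15  {1,2,3,5,7,8}:20  {1,3,5,6,7,8}:60  {1,4,5,6,7,8}:60  {2,3,4,5,6,8}:60  {2,3,5,6,7,8}:60  {3,4,5,6,7,8}:90
  |U|=7: {0,1,2,3,5,7,8}:35  {0,2,3,4,5,6,8}:105  {0,2,3,5,6,7,8}:105  {1,2,3,5,6,7,8}:140  {1,3,4,5,6,7,8}:210  {2,3,4,5,6,7,8}:210
  start at 0(e): 560
  start at 1(i): 420
  start at 4(u): 280
sum over floor = 1260

1260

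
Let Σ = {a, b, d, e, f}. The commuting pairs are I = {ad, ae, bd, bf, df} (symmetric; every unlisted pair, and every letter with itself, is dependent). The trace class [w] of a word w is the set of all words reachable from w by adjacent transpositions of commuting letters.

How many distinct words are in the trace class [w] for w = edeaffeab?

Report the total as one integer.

piece 0:e — minimal
piece 1:d rests on {0:e}
piece 2:e rests on {1:d}
piece 3:a — minimal
piece 4:f rests on {2:e, 3:a}
piece 5:f rests on {4:f}
piece 6:e rests on {5:f}
piece 7:a rests on {5:f}
piece 8:b rests on {6:e, 7:a}
minimal pieces: {0:e, 3:a}
ways to finish when only these pieces remain (= sum over removing one remaining piece with nothing left below it):
  1 left: {8}→1
  2 left: {6,8}→1  {7,8}→1
  3 left: {6,7,8}→2
  4 left: {5,6,7,8}→2
  5 left: {4,5,6,7,8}→2
  6 left: {2,4,5,6,7,8}→2  {3,4,5,6,7,8}→2
  7 left: {1,2,4,5,6,7,8}→2  {2,3,4,5,6,7,8}→4
  placing 0:e first → 6 extensions
  placing 3:a first → 2 extensions
total linear extensions = 8

8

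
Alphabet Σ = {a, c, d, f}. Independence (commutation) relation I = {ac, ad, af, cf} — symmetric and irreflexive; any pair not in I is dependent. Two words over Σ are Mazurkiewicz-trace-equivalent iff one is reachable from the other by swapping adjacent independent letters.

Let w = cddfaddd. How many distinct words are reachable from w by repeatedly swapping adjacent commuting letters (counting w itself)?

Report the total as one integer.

#0=c has no predecessor
#1=d depends on [0:c]
#2=d depends on [1:d]
#3=f depends on [2:d]
#4=a has no predecessor
#5=d depends on [3:f]
#6=d depends on [5:d]
#7=d depends on [6:d]
sources: [0:c, 4:a]
N(rest) = Σ N(rest − s) over sources s of rest; N(one piece) = 1:
  size 1 → [4]=1  [7]=1
  size 2 → [4,7]=2  [6,7]=1
  size 3 → [4,6,7]=3  [5,6,7]=1
  size 4 → [3,5,6,7]=1  [4,5,6,7]=4
  size 5 → [2,3,5,6,7]=1  [3,4,5,6,7]=5
  size 6 → [1,2,3,5,6,7]=1  [2,3,4,5,6,7]=6
  first=0(c) contributes 7
  first=4(a) contributes 1
|[w]| = 8

8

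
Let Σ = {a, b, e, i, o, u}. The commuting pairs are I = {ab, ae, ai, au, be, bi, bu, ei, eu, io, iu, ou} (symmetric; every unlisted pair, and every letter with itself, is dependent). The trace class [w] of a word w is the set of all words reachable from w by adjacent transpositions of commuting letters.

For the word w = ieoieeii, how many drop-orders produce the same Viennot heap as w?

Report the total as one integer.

piece 0:i — minimal
piece 1:e — minimal
piece 2:o rests on {1:e}
piece 3:i rests on {0:i}
piece 4:e rests on {2:o}
piece 5:e rests on {4:e}
piece 6:i rests on {3:i}
piece 7:i rests on {6:i}
minimal pieces: {0:i, 1:e}
ways to finish when only these pieces remain (= sum over removing one remaining piece with nothing left below it):
  1 left: {5}→1  {7}→1
  2 left: {4,5}→1  {5,7}→2  {6,7}→1
  3 left: {2,4,5}→1  {3,6,7}→1  {4,5,7}→3  {5,6,7}→3
  4 left: {0,3,6,7}→1  {1,2,4,5}→1  {2,4,5,7}→4  {3,5,6,7}→4  {4,5,6,7}→6
  5 left: {0,3,5,6,7}→5  {1,2,4,5,7}→5  {2,4,5,6,7}→10  {3,4,5,6,7}→10
  6 left: {0,3,4,5,6,7}→15  {1,2,4,5,6,7}→15  {2,3,4,5,6,7}→20
  placing 0:i first → 35 extensions
  placing 1:e first → 35 extensions
total linear extensions = 70

70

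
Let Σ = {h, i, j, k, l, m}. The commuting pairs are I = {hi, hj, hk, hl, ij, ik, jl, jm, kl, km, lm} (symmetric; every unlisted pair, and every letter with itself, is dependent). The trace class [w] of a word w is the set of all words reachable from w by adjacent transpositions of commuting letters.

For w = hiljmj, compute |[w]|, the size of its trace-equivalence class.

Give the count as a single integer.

0(h) covers ∅
1(i) covers ∅
2(l) covers 1:i
3(j) covers ∅
4(m) covers 0:h, 1:i
5(j) covers 3:j
floor of heap: 0:h, 1:i, 3:j
completions by unplaced set U, small U first (add the entries for U minus each lowest piece of U):
  |U|=1: {2}:1  {4}:1  {5}:1
  |U|=2: {0,4}:1  {2,4}:2  {2,5}:2  {3,5}:1  {4,5}:2
  |U|=3: {0,2,4}:3  {0,4,5}:3  {1,2,4}:2  {2,3,5}:3  {2,4,5}:6  {3,4,5}:3
  |U|=4: {0,1,2,4}:5  {0,2,4,5}:12  {0,3,4,5}:6  {1,2,4,5}:8  {2,3,4,5}:12
  start at 0(h): 20
  start at 1(i): 30
  start at 3(j): 25
sum over floor = 75

75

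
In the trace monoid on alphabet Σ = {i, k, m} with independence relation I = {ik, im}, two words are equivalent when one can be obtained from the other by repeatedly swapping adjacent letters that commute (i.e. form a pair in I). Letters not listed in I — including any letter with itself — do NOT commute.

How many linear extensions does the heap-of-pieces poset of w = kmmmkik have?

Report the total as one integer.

7

drop 0:k onto floor
drop 1:m onto {0:k}
drop 2:m onto {1:m}
drop 3:m onto {2:m}
drop 4:k onto {3:m}
drop 5:i onto floor
drop 6:k onto {4:k}
ground layer = {0:k, 5:i}
drop-orders for the pieces not yet dropped (sum over which currently-grounded one goes next):
  1 to go: {5} 1  {6} 1
  2 to go: {4,6} 1  {5,6} 2
  3 to go: {3,4,6} 1  {4,5,6} 3
  4 to go: {2,3,4,6} 1  {3,4,5,6} 4
  5 to go: {1,2,3,4,6} 1  {2,3,4,5,6} 5
  if 0:k drops first: 6 orders
  if 5:i drops first: 1 orders
heap linearizations: 7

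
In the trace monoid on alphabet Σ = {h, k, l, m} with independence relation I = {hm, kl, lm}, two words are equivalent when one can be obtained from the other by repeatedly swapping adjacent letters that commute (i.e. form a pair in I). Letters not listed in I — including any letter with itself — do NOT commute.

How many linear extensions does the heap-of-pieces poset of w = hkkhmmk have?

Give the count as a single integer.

3

#0=h has no predecessor
#1=k depends on [0:h]
#2=k depends on [1:k]
#3=h depends on [2:k]
#4=m depends on [2:k]
#5=m depends on [4:m]
#6=k depends on [3:h, 5:m]
sources: [0:h]
N(rest) = Σ N(rest − s) over sources s of rest; N(one piece) = 1:
  size 1 → [6]=1
  size 2 → [3,6]=1  [5,6]=1
  size 3 → [3,5,6]=2  [4,5,6]=1
  size 4 → [3,4,5,6]=3
  size 5 → [2,3,4,5,6]=3
  first=0(h) contributes 3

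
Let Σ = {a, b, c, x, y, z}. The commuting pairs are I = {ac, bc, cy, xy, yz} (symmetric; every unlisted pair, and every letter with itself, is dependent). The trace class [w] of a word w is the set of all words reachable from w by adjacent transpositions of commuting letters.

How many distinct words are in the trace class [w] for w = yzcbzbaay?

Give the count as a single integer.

drop 0:y onto floor
drop 1:z onto floor
drop 2:c onto {1:z}
drop 3:b onto {0:y, 1:z}
drop 4:z onto {2:c, 3:b}
drop 5:b onto {4:z}
drop 6:a onto {5:b}
drop 7:a onto {6:a}
drop 8:y onto {7:a}
ground layer = {0:y, 1:z}
drop-orders for the pieces not yet dropped (sum over which currently-grounded one goes next):
  1 to go: {8} 1
  2 to go: {7,8} 1
  3 to go: {6,7,8} 1
  4 to go: {5,6,7,8} 1
  5 to go: {4,5,6,7,8} 1
  6 to go: {2,4,5,6,7,8} 1  {3,4,5,6,7,8} 1
  7 to go: {0,3,4,5,6,7,8} 1  {2,3,4,5,6,7,8} 2
  if 0:y drops first: 2 orders
  if 1:z drops first: 3 orders
heap linearizations: 5

5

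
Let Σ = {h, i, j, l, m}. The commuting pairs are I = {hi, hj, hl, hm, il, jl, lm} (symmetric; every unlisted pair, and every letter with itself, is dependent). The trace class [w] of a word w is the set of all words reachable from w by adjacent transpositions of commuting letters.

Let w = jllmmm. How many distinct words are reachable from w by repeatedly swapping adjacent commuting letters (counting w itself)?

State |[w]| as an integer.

0(j) covers ∅
1(l) covers ∅
2(l) covers 1:l
3(m) covers 0:j
4(m) covers 3:m
5(m) covers 4:m
floor of heap: 0:j, 1:l
completions by unplaced set U, small U first (add the entries for U minus each lowest piece of U):
  |U|=1: {2}:1  {5}:1
  |U|=2: {1,2}:1  {2,5}:2  {4,5}:1
  |U|=3: {1,2,5}:3  {2,4,5}:3  {3,4,5}:1
  |U|=4: {0,3,4,5}:1  {1,2,4,5}:6  {2,3,4,5}:4
  start at 0(j): 10
  start at 1(l): 5
sum over floor = 15

15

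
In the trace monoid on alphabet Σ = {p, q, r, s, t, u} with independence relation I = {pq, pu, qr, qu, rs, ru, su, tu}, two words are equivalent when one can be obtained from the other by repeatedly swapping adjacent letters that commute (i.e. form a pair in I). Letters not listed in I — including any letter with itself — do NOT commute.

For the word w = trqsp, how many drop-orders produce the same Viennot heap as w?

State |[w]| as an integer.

drop 0:t onto floor
drop 1:r onto {0:t}
drop 2:q onto {0:t}
drop 3:s onto {2:q}
drop 4:p onto {1:r, 3:s}
ground layer = {0:t}
drop-orders for the pieces not yet dropped (sum over which currently-grounded one goes next):
  1 to go: {4} 1
  2 to go: {1,4} 1  {3,4} 1
  3 to go: {1,3,4} 2  {2,3,4} 1
  if 0:t drops first: 3 orders

3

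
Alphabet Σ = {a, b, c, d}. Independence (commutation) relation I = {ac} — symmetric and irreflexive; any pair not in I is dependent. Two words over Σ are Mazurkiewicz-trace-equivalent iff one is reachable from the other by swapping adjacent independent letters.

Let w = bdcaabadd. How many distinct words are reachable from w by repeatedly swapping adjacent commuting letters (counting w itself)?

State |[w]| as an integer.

3

0(b) covers ∅
1(d) covers 0:b
2(c) covers 1:d
3(a) covers 1:d
4(a) covers 3:a
5(b) covers 2:c, 4:a
6(a) covers 5:b
7(d) covers 6:a
8(d) covers 7:d
floor of heap: 0:b
completions by unplaced set U, small U first (add the entries for U minus each lowest piece of U):
  |U|=1: {8}:1
  |U|=2: {7,8}:1
  |U|=3: {6,7,8}:1
  |U|=4: {5,6,7,8}:1
  |U|=5: {2,5,6,7,8}:1  {4,5,6,7,8}:1
  |U|=6: {2,4,5,6,7,8}:2  {3,4,5,6,7,8}:1
  |U|=7: {2,3,4,5,6,7,8}:3
  start at 0(b): 3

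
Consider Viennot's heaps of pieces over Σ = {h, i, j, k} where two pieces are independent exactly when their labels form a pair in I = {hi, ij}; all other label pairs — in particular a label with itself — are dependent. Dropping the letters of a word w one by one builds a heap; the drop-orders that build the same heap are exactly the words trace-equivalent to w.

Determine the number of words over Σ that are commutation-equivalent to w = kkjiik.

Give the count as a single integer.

3

0(k) covers ∅
1(k) covers 0:k
2(j) covers 1:k
3(i) covers 1:k
4(i) covers 3:i
5(k) covers 2:j, 4:i
floor of heap: 0:k
completions by unplaced set U, small U first (add the entries for U minus each lowest piece of U):
  |U|=1: {5}:1
  |U|=2: {2,5}:1  {4,5}:1
  |U|=3: {2,4,5}:2  {3,4,5}:1
  |U|=4: {2,3,4,5}:3
  start at 0(k): 3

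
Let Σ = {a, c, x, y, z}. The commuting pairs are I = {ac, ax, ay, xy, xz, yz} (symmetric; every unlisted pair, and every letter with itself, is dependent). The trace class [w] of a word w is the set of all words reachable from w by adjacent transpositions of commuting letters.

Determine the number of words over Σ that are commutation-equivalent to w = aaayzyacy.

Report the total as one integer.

51

0(a) covers ∅
1(a) covers 0:a
2(a) covers 1:a
3(y) covers ∅
4(z) covers 2:a
5(y) covers 3:y
6(a) covers 4:z
7(c) covers 4:z, 5:y
8(y) covers 7:c
floor of heap: 0:a, 3:y
completions by unplaced set U, small U first (add the entries for U minus each lowest piece of U):
  |U|=1: {6}:1  {8}:1
  |U|=2: {6,8}:2  {7,8}:1
  |U|=3: {5,7,8}:1  {6,7,8}:3
  |U|=4: {3,5,7,8}:1  {4,6,7,8}:3  {5,6,7,8}:4
  |U|=5: {2,4,6,7,8}:3  {3,5,6,7,8}:5  {4,5,6,7,8}:7
  |U|=6: {1,2,4,6,7,8}:3  {2,4,5,6,7,8}:10  {3,4,5,6,7,8}:12
  |U|=7: {0,1,2,4,6,7,8}:3  {1,2,4,5,6,7,8}:13  {2,3,4,5,6,7,8}:22
  start at 0(a): 35
  start at 3(y): 16
sum over floor = 51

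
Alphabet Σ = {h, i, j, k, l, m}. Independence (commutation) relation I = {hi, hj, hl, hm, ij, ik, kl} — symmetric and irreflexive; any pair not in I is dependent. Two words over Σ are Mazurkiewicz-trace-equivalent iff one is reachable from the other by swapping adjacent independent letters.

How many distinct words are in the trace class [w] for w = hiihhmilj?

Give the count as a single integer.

drop 0:h onto floor
drop 1:i onto floor
drop 2:i onto {1:i}
drop 3:h onto {0:h}
drop 4:h onto {3:h}
drop 5:m onto {2:i}
drop 6:i onto {5:m}
drop 7:l onto {6:i}
drop 8:j onto {7:l}
ground layer = {0:h, 1:i}
drop-orders for the pieces not yet dropped (sum over which currently-grounded one goes next):
  1 to go: {4} 1  {8} 1
  2 to go: {3,4} 1  {4,8} 2  {7,8} 1
  3 to go: {0,3,4} 1  {3,4,8} 3  {4,7,8} 3  {6,7,8} 1
  4 to go: {0,3,4,8} 4  {3,4,7,8} 6  {4,6,7,8} 4  {5,6,7,8} 1
  5 to go: {0,3,4,7,8} 10  {2,5,6,7,8} 1  {3,4,6,7,8} 10  {4,5,6,7,8} 5
  6 to go: {0,3,4,6,7,8} 20  {1,2,5,6,7,8} 1  {2,4,5,6,7,8} 6  {3,4,5,6,7,8} 15
  7 to go: {0,3,4,5,6,7,8} 35  {1,2,4,5,6,7,8} 7  {2,3,4,5,6,7,8} 21
  if 0:h drops first: 28 orders
  if 1:i drops first: 56 orders
heap linearizations: 84

84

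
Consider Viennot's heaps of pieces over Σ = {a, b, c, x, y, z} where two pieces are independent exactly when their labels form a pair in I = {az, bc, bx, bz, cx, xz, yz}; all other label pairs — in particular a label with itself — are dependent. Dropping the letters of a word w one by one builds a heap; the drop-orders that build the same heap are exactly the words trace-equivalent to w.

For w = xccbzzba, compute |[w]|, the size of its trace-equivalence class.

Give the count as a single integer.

195

#0=x has no predecessor
#1=c has no predecessor
#2=c depends on [1:c]
#3=b has no predecessor
#4=z depends on [2:c]
#5=z depends on [4:z]
#6=b depends on [3:b]
#7=a depends on [0:x, 2:c, 6:b]
sources: [0:x, 1:c, 3:b]
N(rest) = Σ N(rest − s) over sources s of rest; N(one piece) = 1:
  size 1 → [5]=1  [7]=1
  size 2 → [0,7]=1  [4,5]=1  [5,7]=2  [6,7]=1
  size 3 → [0,5,7]=3  [0,6,7]=2  [3,6,7]=1  [4,5,7]=3  [5,6,7]=3
  size 4 → [0,3,6,7]=3  [0,4,5,7]=6  [0,5,6,7]=8  [2,4,5,7]=3  [3,5,6,7]=4  [4,5,6,7]=6
  size 5 → [0,2,4,5,7]=9  [0,3,5,6,7]=15  [0,4,5,6,7]=20  [1,2,4,5,7]=3  [2,4,5,6,7]=9  [3,4,5,6,7]=10
  size 6 → [0,1,2,4,5,7]=12  [0,2,4,5,6,7]=38  [0,3,4,5,6,7]=45  [1,2,4,5,6,7]=12  [2,3,4,5,6,7]=19
  first=0(x) contributes 31
  first=1(c) contributes 102
  first=3(b) contributes 62
|[w]| = 195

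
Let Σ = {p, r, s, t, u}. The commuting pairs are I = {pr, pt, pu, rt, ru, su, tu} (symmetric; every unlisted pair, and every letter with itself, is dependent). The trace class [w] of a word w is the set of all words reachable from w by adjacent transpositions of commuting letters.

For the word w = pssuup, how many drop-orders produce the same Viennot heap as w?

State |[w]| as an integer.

piece 0:p — minimal
piece 1:s rests on {0:p}
piece 2:s rests on {1:s}
piece 3:u — minimal
piece 4:u rests on {3:u}
piece 5:p rests on {2:s}
minimal pieces: {0:p, 3:u}
ways to finish when only these pieces remain (= sum over removing one remaining piece with nothing left below it):
  1 left: {4}→1  {5}→1
  2 left: {2,5}→1  {3,4}→1  {4,5}→2
  3 left: {1,2,5}→1  {2,4,5}→3  {3,4,5}→3
  4 left: {0,1,2,5}→1  {1,2,4,5}→4  {2,3,4,5}→6
  placing 0:p first → 10 extensions
  placing 3:u first → 5 extensions
total linear extensions = 15

15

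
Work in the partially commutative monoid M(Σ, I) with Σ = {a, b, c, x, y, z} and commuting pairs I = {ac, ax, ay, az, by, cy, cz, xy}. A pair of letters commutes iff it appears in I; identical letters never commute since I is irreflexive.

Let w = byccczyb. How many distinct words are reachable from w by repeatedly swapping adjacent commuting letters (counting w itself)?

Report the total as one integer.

0(b) covers ∅
1(y) covers ∅
2(c) covers 0:b
3(c) covers 2:c
4(c) covers 3:c
5(z) covers 0:b, 1:y
6(y) covers 5:z
7(b) covers 4:c, 5:z
floor of heap: 0:b, 1:y
completions by unplaced set U, small U first (add the entries for U minus each lowest piece of U):
  |U|=1: {6}:1  {7}:1
  |U|=2: {4,7}:1  {6,7}:2
  |U|=3: {3,4,7}:1  {4,6,7}:3  {5,6,7}:2
  |U|=4: {1,5,6,7}:2  {2,3,4,7}:1  {3,4,6,7}:4  {4,5,6,7}:5
  |U|=5: {1,4,5,6,7}:7  {2,3,4,6,7}:5  {3,4,5,6,7}:9
  |U|=6: {1,3,4,5,6,7}:16  {2,3,4,5,6,7}:14
  start at 0(b): 30
  start at 1(y): 14
sum over floor = 44

44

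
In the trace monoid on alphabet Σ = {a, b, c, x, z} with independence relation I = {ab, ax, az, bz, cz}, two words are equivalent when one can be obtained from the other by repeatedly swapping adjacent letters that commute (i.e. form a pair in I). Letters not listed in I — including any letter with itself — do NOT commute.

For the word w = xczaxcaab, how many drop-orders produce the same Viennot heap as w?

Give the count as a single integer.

15

#0=x has no predecessor
#1=c depends on [0:x]
#2=z depends on [0:x]
#3=a depends on [1:c]
#4=x depends on [1:c, 2:z]
#5=c depends on [3:a, 4:x]
#6=a depends on [5:c]
#7=a depends on [6:a]
#8=b depends on [5:c]
sources: [0:x]
N(rest) = Σ N(rest − s) over sources s of rest; N(one piece) = 1:
  size 1 → [7]=1  [8]=1
  size 2 → [6,7]=1  [7,8]=2
  size 3 → [6,7,8]=3
  size 4 → [5,6,7,8]=3
  size 5 → [3,5,6,7,8]=3  [4,5,6,7,8]=3
  size 6 → [2,4,5,6,7,8]=3  [3,4,5,6,7,8]=6
  size 7 → [1,3,4,5,6,7,8]=6  [2,3,4,5,6,7,8]=9
  first=0(x) contributes 15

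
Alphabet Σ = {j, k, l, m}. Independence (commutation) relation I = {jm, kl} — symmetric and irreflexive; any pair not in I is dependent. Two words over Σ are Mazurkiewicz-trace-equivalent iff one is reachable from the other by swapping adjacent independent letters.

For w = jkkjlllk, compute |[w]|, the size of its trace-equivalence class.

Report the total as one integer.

piece 0:j — minimal
piece 1:k rests on {0:j}
piece 2:k rests on {1:k}
piece 3:j rests on {2:k}
piece 4:l rests on {3:j}
piece 5:l rests on {4:l}
piece 6:l rests on {5:l}
piece 7:k rests on {3:j}
minimal pieces: {0:j}
ways to finish when only these pieces remain (= sum over removing one remaining piece with nothing left below it):
  1 left: {6}→1  {7}→1
  2 left: {5,6}→1  {6,7}→2
  3 left: {4,5,6}→1  {5,6,7}→3
  4 left: {4,5,6,7}→4
  5 left: {3,4,5,6,7}→4
  6 left: {2,3,4,5,6,7}→4
  placing 0:j first → 4 extensions

4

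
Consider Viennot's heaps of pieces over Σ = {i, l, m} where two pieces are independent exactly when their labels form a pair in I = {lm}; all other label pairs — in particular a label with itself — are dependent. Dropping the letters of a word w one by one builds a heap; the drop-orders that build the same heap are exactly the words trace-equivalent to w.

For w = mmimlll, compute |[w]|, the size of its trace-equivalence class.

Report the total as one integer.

piece 0:m — minimal
piece 1:m rests on {0:m}
piece 2:i rests on {1:m}
piece 3:m rests on {2:i}
piece 4:l rests on {2:i}
piece 5:l rests on {4:l}
piece 6:l rests on {5:l}
minimal pieces: {0:m}
ways to finish when only these pieces remain (= sum over removing one remaining piece with nothing left below it):
  1 left: {3}→1  {6}→1
  2 left: {3,6}→2  {5,6}→1
  3 left: {3,5,6}→3  {4,5,6}→1
  4 left: {3,4,5,6}→4
  5 left: {2,3,4,5,6}→4
  placing 0:m first → 4 extensions

4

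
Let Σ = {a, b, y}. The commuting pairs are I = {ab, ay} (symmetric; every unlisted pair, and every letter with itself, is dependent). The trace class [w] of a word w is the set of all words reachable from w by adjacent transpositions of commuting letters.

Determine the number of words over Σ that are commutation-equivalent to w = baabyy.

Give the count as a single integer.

15

drop 0:b onto floor
drop 1:a onto floor
drop 2:a onto {1:a}
drop 3:b onto {0:b}
drop 4:y onto {3:b}
drop 5:y onto {4:y}
ground layer = {0:b, 1:a}
drop-orders for the pieces not yet dropped (sum over which currently-grounded one goes next):
  1 to go: {2} 1  {5} 1
  2 to go: {1,2} 1  {2,5} 2  {4,5} 1
  3 to go: {1,2,5} 3  {2,4,5} 3  {3,4,5} 1
  4 to go: {0,3,4,5} 1  {1,2,4,5} 6  {2,3,4,5} 4
  if 0:b drops first: 10 orders
  if 1:a drops first: 5 orders
heap linearizations: 15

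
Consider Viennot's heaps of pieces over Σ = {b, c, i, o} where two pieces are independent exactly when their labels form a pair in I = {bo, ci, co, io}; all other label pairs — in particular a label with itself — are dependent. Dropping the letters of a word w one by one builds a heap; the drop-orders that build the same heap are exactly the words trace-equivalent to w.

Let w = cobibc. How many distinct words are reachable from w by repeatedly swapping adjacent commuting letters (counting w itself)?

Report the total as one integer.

6

drop 0:c onto floor
drop 1:o onto floor
drop 2:b onto {0:c}
drop 3:i onto {2:b}
drop 4:b onto {3:i}
drop 5:c onto {4:b}
ground layer = {0:c, 1:o}
drop-orders for the pieces not yet dropped (sum over which currently-grounded one goes next):
  1 to go: {1} 1  {5} 1
  2 to go: {1,5} 2  {4,5} 1
  3 to go: {1,4,5} 3  {3,4,5} 1
  4 to go: {1,3,4,5} 4  {2,3,4,5} 1
  if 0:c drops first: 5 orders
  if 1:o drops first: 1 orders
heap linearizations: 6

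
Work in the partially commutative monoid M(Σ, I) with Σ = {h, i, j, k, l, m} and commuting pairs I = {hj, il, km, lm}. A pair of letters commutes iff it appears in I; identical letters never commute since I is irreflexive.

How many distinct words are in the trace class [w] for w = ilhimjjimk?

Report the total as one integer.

4

piece 0:i — minimal
piece 1:l — minimal
piece 2:h rests on {0:i, 1:l}
piece 3:i rests on {2:h}
piece 4:m rests on {3:i}
piece 5:j rests on {4:m}
piece 6:j rests on {5:j}
piece 7:i rests on {6:j}
piece 8:m rests on {7:i}
piece 9:k rests on {7:i}
minimal pieces: {0:i, 1:l}
ways to finish when only these pieces remain (= sum over removing one remaining piece with nothing left below it):
  1 left: {8}→1  {9}→1
  2 left: {8,9}→2
  3 left: {7,8,9}→2
  4 left: {6,7,8,9}→2
  5 left: {5,6,7,8,9}→2
  6 left: {4,5,6,7,8,9}→2
  7 left: {3,4,5,6,7,8,9}→2
  8 left: {2,3,4,5,6,7,8,9}→2
  placing 0:i first → 2 extensions
  placing 1:l first → 2 extensions
total linear extensions = 4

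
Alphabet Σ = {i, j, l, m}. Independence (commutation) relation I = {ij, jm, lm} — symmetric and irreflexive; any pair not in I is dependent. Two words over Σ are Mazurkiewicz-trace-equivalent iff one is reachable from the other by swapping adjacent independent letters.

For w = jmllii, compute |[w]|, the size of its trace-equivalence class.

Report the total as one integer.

4

piece 0:j — minimal
piece 1:m — minimal
piece 2:l rests on {0:j}
piece 3:l rests on {2:l}
piece 4:i rests on {1:m, 3:l}
piece 5:i rests on {4:i}
minimal pieces: {0:j, 1:m}
ways to finish when only these pieces remain (= sum over removing one remaining piece with nothing left below it):
  1 left: {5}→1
  2 left: {4,5}→1
  3 left: {1,4,5}→1  {3,4,5}→1
  4 left: {1,3,4,5}→2  {2,3,4,5}→1
  placing 0:j first → 3 extensions
  placing 1:m first → 1 extensions
total linear extensions = 4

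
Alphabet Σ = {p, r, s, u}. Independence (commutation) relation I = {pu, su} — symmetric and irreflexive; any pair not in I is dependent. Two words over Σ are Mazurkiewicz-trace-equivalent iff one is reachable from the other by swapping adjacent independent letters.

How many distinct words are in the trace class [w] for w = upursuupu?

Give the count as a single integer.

piece 0:u — minimal
piece 1:p — minimal
piece 2:u rests on {0:u}
piece 3:r rests on {1:p, 2:u}
piece 4:s rests on {3:r}
piece 5:u rests on {3:r}
piece 6:u rests on {5:u}
piece 7:p rests on {4:s}
piece 8:u rests on {6:u}
minimal pieces: {0:u, 1:p}
ways to finish when only these pieces remain (= sum over removing one remaining piece with nothing left below it):
  1 left: {7}→1  {8}→1
  2 left: {4,7}→1  {6,8}→1  {7,8}→2
  3 left: {4,7,8}→3  {5,6,8}→1  {6,7,8}→3
  4 left: {4,6,7,8}→6  {5,6,7,8}→4
  5 left: {4,5,6,7,8}→10
  6 left: {3,4,5,6,7,8}→10
  7 left: {1,3,4,5,6,7,8}→10  {2,3,4,5,6,7,8}→10
  placing 0:u first → 20 extensions
  placing 1:p first → 10 extensions
total linear extensions = 30

30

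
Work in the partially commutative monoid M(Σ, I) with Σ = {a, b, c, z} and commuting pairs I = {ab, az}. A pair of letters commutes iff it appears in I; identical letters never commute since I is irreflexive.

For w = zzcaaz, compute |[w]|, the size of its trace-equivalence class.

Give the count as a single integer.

0(z) covers ∅
1(z) covers 0:z
2(c) covers 1:z
3(a) covers 2:c
4(a) covers 3:a
5(z) covers 2:c
floor of heap: 0:z
completions by unplaced set U, small U first (add the entries for U minus each lowest piece of U):
  |U|=1: {4}:1  {5}:1
  |U|=2: {3,4}:1  {4,5}:2
  |U|=3: {3,4,5}:3
  |U|=4: {2,3,4,5}:3
  start at 0(z): 3

3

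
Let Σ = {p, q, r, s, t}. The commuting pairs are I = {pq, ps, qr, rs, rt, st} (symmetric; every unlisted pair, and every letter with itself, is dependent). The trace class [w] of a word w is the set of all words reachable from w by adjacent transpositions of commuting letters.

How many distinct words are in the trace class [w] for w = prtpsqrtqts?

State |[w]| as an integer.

piece 0:p — minimal
piece 1:r rests on {0:p}
piece 2:t rests on {0:p}
piece 3:p rests on {1:r, 2:t}
piece 4:s — minimal
piece 5:q rests on {2:t, 4:s}
piece 6:r rests on {3:p}
piece 7:t rests on {3:p, 5:q}
piece 8:q rests on {7:t}
piece 9:t rests on {8:q}
piece 10:s rests on {8:q}
minimal pieces: {0:p, 4:s}
ways to finish when only these pieces remain (= sum over removing one remaining piece with nothing left below it):
  1 left: {6}→1  {9}→1  {10}→1
  2 left: {6,9}→2  {6,10}→2  {9,10}→2
  3 left: {6,9,10}→6  {8,9,10}→2
  4 left: {6,8,9,10}→8  {7,8,9,10}→2
  5 left: {5,7,8,9,10}→2  {6,7,8,9,10}→10
  6 left: {3,6,7,8,9,10}→10  {4,5,7,8,9,10}→2  {5,6,7,8,9,10}→12
  7 left: {1,3,6,7,8,9,10}→10  {3,5,6,7,8,9,10}→22  {4,5,6,7,8,9,10}→14
  8 left: {1,3,5,6,7,8,9,10}→32  {2,3,5,6,7,8,9,10}→22  {3,4,5,6,7,8,9,10}→36
  9 left: {1,2,3,5,6,7,8,9,10}→54  {1,3,4,5,6,7,8,9,10}→68  {2,3,4,5,6,7,8,9,10}→58
  placing 0:p first → 180 extensions
  placing 4:s first → 54 extensions
total linear extensions = 234

234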